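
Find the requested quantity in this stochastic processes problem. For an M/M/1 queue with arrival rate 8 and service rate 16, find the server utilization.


rho = lambda/mu
= 8/16
= 0.5000

0.5000


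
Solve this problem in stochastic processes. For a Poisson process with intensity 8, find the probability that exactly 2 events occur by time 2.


P(N(t)=k) = (lambda*t)^k * exp(-lambda*t) / k!
lambda*t = 16
= 16^2 * exp(-16) / 2!
= 256 * 1.1254e-07 / 2
= 1.4405e-05

1.4405e-05


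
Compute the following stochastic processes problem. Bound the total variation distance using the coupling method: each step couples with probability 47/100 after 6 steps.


TV distance bound <= (1-delta)^n
= (1 - 0.4700)^6
= 0.5300^6
= 0.0222

0.0222


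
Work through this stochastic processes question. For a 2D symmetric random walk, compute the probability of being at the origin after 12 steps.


P = C(12,6)^2 / 4^12
= 924^2 / 16777216
= 853776 / 16777216
= 0.0509

0.0509


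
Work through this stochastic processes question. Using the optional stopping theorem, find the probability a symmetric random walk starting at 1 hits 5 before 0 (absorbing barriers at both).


By optional stopping theorem: E(M at tau) = M(0) = 1
P(hit 5)*5 + P(hit 0)*0 = 1
P(hit 5) = (1 - 0)/(5 - 0) = 1/5 = 0.2000

0.2000


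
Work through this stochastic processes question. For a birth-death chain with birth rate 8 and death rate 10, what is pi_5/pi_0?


For birth-death process, pi_n/pi_0 = (lambda/mu)^n
= (8/10)^5
= 0.3277

0.3277


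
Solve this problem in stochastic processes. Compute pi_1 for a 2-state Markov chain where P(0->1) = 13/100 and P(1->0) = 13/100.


Stationary distribution: pi_0 = p10/(p01+p10), pi_1 = p01/(p01+p10)
p01 = 0.1300, p10 = 0.1300
pi_1 = 0.5000

0.5000


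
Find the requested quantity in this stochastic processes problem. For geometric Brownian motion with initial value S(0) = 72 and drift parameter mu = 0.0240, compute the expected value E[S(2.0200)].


E[S(t)] = S(0) * exp(mu * t)
= 72 * exp(0.0240 * 2.0200)
= 72 * 1.0497
= 75.5766

75.5766


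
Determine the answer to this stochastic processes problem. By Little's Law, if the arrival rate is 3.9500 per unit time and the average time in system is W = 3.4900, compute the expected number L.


Little's Law: L = lambda * W
= 3.9500 * 3.4900
= 13.7855

13.7855


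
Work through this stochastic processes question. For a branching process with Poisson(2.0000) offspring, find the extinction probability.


Since mu = 2.0000 > 1, extinction prob q < 1.
Solve s = exp(mu*(s-1)) iteratively.
q = 0.2032

0.2032


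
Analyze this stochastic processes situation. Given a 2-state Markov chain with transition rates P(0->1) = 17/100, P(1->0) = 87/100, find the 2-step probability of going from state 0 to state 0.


Computing P^2 by matrix multiplication.
P = [[0.8300, 0.1700], [0.8700, 0.1300]]
After raising P to the power 2:
P^2(0,0) = 0.8368

0.8368


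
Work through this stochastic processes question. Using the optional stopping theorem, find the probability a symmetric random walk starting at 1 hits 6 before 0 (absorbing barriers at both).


By optional stopping theorem: E(M at tau) = M(0) = 1
P(hit 6)*6 + P(hit 0)*0 = 1
P(hit 6) = (1 - 0)/(6 - 0) = 1/6 = 0.1667

0.1667


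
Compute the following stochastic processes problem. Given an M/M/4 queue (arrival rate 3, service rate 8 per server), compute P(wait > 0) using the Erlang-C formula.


a = lambda/mu = 0.3750
rho = a/c = 0.0938
Erlang-C formula applied:
C(c,a) = 6.2488e-04

6.2488e-04


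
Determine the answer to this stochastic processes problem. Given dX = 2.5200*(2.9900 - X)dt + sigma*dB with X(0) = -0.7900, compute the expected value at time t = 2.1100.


E[X(t)] = mu + (X(0) - mu)*exp(-theta*t)
= 2.9900 + (-0.7900 - 2.9900)*exp(-2.5200*2.1100)
= 2.9900 + -3.7800 * 0.0049
= 2.9715

2.9715


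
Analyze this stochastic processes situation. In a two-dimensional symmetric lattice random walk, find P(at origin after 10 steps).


P = C(10,5)^2 / 4^10
= 252^2 / 1048576
= 63504 / 1048576
= 0.0606

0.0606


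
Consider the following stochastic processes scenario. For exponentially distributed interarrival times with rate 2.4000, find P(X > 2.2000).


P(X > t) = exp(-lambda * t)
= exp(-2.4000 * 2.2000)
= exp(-5.2800) = 0.0051

0.0051


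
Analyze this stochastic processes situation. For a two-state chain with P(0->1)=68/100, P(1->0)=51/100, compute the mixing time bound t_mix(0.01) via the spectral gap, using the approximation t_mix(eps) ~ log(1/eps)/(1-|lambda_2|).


lambda_2 = |1 - p01 - p10| = |1 - 0.6800 - 0.5100| = 0.1900
t_mix ~ log(1/eps)/(1 - |lambda_2|)
= log(100)/(1 - 0.1900) = 4.6052/0.8100
= 5.6854

5.6854


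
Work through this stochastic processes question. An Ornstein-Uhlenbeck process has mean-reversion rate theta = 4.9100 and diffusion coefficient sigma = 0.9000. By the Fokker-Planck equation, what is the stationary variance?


Stationary variance = sigma^2 / (2*theta)
= 0.9000^2 / (2*4.9100)
= 0.8100 / 9.8200
= 0.0825

0.0825


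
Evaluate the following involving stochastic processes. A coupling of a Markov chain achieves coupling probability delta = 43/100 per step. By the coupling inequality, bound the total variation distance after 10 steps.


TV distance bound <= (1-delta)^n
= (1 - 0.4300)^10
= 0.5700^10
= 0.0036

0.0036


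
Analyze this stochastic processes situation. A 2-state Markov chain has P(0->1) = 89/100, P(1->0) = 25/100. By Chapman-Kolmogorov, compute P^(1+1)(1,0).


P^2 = P^1 * P^1
Computing via matrix multiplication of the transition matrix.
Entry (1,0) of P^2 = 0.2150

0.2150


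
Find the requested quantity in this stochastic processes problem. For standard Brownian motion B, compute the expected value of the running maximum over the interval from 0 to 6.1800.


E(max B(s)) = sqrt(2t/pi)
= sqrt(2*6.1800/pi)
= sqrt(3.9343)
= 1.9835

1.9835


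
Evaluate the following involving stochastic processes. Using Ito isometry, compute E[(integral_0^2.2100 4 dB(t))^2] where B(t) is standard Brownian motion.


By Ito isometry: E[(int f dB)^2] = int f^2 dt
= 4^2 * 2.2100
= 16 * 2.2100 = 35.3600

35.3600


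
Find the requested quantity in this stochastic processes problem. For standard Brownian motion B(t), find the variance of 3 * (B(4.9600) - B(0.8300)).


Var(alpha*(B(t)-B(s))) = alpha^2 * (t-s)
= 3^2 * (4.9600 - 0.8300)
= 9 * 4.1300
= 37.1700

37.1700


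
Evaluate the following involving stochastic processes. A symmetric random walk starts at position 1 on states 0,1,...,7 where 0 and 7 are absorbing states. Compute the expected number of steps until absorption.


For symmetric RW on 0,...,N with absorbing barriers, E(i) = i*(N-i)
E(1) = 1 * 6 = 6

6


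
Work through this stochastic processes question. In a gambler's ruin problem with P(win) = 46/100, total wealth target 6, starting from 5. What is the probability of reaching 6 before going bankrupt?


Gambler's ruin formula:
r = q/p = 0.5400/0.4600 = 1.1739
P(win) = (1 - r^i)/(1 - r^N)
= (1 - 1.1739^5)/(1 - 1.1739^6)
= 0.7602

0.7602


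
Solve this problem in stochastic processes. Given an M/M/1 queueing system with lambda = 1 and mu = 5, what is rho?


rho = lambda/mu
= 1/5
= 0.2000

0.2000


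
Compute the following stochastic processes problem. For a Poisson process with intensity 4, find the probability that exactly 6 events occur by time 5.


P(N(t)=k) = (lambda*t)^k * exp(-lambda*t) / k!
lambda*t = 20
= 20^6 * exp(-20) / 6!
= 64000000 * 2.0612e-09 / 720
= 1.8321e-04

1.8321e-04


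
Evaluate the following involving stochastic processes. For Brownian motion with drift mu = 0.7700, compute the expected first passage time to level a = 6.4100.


Expected first passage time = a/mu
= 6.4100/0.7700
= 8.3247

8.3247


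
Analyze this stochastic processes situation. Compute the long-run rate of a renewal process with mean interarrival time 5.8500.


Long-run renewal rate = 1/E(X)
= 1/5.8500
= 0.1709

0.1709


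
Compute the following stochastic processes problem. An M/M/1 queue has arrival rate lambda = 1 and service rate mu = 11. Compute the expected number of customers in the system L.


rho = 1/11 = 0.0909
L = rho/(1-rho)
= 0.0909/0.9091
= 0.1000

0.1000


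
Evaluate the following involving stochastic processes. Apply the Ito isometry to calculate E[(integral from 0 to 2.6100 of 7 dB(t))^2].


By Ito isometry: E[(int f dB)^2] = int f^2 dt
= 7^2 * 2.6100
= 49 * 2.6100 = 127.8900

127.8900


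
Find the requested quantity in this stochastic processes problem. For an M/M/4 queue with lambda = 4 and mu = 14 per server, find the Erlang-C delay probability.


a = lambda/mu = 0.2857
rho = a/c = 0.0714
Erlang-C formula applied:
C(c,a) = 2.2471e-04

2.2471e-04


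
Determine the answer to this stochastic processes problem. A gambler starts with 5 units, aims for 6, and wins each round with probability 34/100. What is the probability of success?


Gambler's ruin formula:
r = q/p = 0.6600/0.3400 = 1.9412
P(win) = (1 - r^i)/(1 - r^N)
= (1 - 1.9412^5)/(1 - 1.9412^6)
= 0.5059

0.5059


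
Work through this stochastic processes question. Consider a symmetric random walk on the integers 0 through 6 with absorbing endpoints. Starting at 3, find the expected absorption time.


For symmetric RW on 0,...,N with absorbing barriers, E(i) = i*(N-i)
E(3) = 3 * 3 = 9

9


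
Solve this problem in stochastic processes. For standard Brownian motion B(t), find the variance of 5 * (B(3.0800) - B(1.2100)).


Var(alpha*(B(t)-B(s))) = alpha^2 * (t-s)
= 5^2 * (3.0800 - 1.2100)
= 25 * 1.8700
= 46.7500

46.7500


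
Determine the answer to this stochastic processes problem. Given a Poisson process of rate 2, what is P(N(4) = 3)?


P(N(t)=k) = (lambda*t)^k * exp(-lambda*t) / k!
lambda*t = 8
= 8^3 * exp(-8) / 3!
= 512 * 3.3546e-04 / 6
= 0.0286

0.0286


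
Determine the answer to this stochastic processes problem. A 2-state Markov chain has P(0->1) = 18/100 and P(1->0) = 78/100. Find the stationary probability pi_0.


Stationary distribution: pi_0 = p10/(p01+p10), pi_1 = p01/(p01+p10)
p01 = 0.1800, p10 = 0.7800
pi_0 = 0.8125

0.8125


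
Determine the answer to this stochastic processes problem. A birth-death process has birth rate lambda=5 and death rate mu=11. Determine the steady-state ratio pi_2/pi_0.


For birth-death process, pi_n/pi_0 = (lambda/mu)^n
= (5/11)^2
= 0.2066

0.2066


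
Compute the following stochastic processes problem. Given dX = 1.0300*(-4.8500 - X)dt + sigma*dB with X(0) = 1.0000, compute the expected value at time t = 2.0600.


E[X(t)] = mu + (X(0) - mu)*exp(-theta*t)
= -4.8500 + (1.0000 - -4.8500)*exp(-1.0300*2.0600)
= -4.8500 + 5.8500 * 0.1198
= -4.1491

-4.1491


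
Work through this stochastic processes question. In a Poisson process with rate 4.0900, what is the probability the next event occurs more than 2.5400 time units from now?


P(X > t) = exp(-lambda * t)
= exp(-4.0900 * 2.5400)
= exp(-10.3886) = 3.0781e-05

3.0781e-05


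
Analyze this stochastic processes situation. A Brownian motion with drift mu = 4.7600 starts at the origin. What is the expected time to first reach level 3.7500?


Expected first passage time = a/mu
= 3.7500/4.7600
= 0.7878

0.7878


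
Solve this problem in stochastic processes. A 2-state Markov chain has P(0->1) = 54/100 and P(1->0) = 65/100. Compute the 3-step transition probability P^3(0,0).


Computing P^3 by matrix multiplication.
P = [[0.4600, 0.5400], [0.6500, 0.3500]]
After raising P to the power 3:
P^3(0,0) = 0.5431

0.5431


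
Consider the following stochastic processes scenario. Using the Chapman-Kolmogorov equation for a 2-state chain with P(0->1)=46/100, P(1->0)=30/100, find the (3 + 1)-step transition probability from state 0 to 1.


P^4 = P^3 * P^1
Computing via matrix multiplication of the transition matrix.
Entry (0,1) of P^4 = 0.6033

0.6033


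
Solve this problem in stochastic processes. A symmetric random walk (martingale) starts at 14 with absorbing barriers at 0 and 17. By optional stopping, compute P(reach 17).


By optional stopping theorem: E(M at tau) = M(0) = 14
P(hit 17)*17 + P(hit 0)*0 = 14
P(hit 17) = (14 - 0)/(17 - 0) = 14/17 = 0.8235

0.8235


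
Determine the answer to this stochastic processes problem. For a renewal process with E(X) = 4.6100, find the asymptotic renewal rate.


Long-run renewal rate = 1/E(X)
= 1/4.6100
= 0.2169

0.2169


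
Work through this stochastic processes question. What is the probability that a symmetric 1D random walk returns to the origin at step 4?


P(S(4) = 0) = C(4,2) / 4^2
= 6 / 16
= 0.3750

0.3750


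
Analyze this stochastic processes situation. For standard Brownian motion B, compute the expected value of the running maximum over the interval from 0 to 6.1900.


E(max B(s)) = sqrt(2t/pi)
= sqrt(2*6.1900/pi)
= sqrt(3.9407)
= 1.9851

1.9851


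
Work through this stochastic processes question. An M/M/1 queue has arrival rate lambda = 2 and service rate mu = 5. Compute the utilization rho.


rho = lambda/mu
= 2/5
= 0.4000

0.4000


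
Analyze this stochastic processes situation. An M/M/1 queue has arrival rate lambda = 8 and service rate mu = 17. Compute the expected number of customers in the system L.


rho = 8/17 = 0.4706
L = rho/(1-rho)
= 0.4706/0.5294
= 0.8889

0.8889


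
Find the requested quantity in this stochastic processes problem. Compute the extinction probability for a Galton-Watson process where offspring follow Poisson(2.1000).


Since mu = 2.1000 > 1, extinction prob q < 1.
Solve s = exp(mu*(s-1)) iteratively.
q = 0.1779

0.1779


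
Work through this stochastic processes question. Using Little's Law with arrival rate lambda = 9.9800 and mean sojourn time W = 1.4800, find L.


Little's Law: L = lambda * W
= 9.9800 * 1.4800
= 14.7704

14.7704


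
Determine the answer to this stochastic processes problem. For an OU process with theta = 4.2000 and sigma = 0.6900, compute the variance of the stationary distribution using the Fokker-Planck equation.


Stationary variance = sigma^2 / (2*theta)
= 0.6900^2 / (2*4.2000)
= 0.4761 / 8.4000
= 0.0567

0.0567


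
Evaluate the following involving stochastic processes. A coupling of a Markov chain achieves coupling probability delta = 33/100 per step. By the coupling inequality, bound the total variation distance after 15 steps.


TV distance bound <= (1-delta)^n
= (1 - 0.3300)^15
= 0.6700^15
= 0.0025

0.0025


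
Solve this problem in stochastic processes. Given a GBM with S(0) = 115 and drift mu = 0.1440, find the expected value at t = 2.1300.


E[S(t)] = S(0) * exp(mu * t)
= 115 * exp(0.1440 * 2.1300)
= 115 * 1.3590
= 156.2804

156.2804


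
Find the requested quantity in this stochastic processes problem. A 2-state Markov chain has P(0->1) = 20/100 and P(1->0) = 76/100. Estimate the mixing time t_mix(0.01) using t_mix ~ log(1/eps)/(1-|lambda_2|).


lambda_2 = |1 - p01 - p10| = |1 - 0.2000 - 0.7600| = 0.0400
t_mix ~ log(1/eps)/(1 - |lambda_2|)
= log(100)/(1 - 0.0400) = 4.6052/0.9600
= 4.7971

4.7971


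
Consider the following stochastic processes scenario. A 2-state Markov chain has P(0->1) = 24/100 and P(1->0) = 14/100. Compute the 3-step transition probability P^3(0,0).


Computing P^3 by matrix multiplication.
P = [[0.7600, 0.2400], [0.1400, 0.8600]]
After raising P to the power 3:
P^3(0,0) = 0.5189

0.5189


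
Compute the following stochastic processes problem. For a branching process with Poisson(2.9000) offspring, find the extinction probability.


Since mu = 2.9000 > 1, extinction prob q < 1.
Solve s = exp(mu*(s-1)) iteratively.
q = 0.0668

0.0668


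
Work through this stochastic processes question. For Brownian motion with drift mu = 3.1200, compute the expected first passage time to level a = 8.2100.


Expected first passage time = a/mu
= 8.2100/3.1200
= 2.6314

2.6314


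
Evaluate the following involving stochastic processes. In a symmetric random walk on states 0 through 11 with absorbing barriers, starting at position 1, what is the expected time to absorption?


For symmetric RW on 0,...,N with absorbing barriers, E(i) = i*(N-i)
E(1) = 1 * 10 = 10

10


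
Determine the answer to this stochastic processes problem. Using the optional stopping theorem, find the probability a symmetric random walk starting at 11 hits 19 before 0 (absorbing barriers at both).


By optional stopping theorem: E(M at tau) = M(0) = 11
P(hit 19)*19 + P(hit 0)*0 = 11
P(hit 19) = (11 - 0)/(19 - 0) = 11/19 = 0.5789

0.5789


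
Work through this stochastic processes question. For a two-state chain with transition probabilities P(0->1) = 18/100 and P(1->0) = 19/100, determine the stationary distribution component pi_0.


Stationary distribution: pi_0 = p10/(p01+p10), pi_1 = p01/(p01+p10)
p01 = 0.1800, p10 = 0.1900
pi_0 = 0.5135

0.5135


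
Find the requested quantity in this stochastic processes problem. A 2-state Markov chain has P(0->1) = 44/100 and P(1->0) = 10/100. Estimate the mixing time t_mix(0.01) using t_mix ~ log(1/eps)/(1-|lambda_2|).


lambda_2 = |1 - p01 - p10| = |1 - 0.4400 - 0.1000| = 0.4600
t_mix ~ log(1/eps)/(1 - |lambda_2|)
= log(100)/(1 - 0.4600) = 4.6052/0.5400
= 8.5281

8.5281


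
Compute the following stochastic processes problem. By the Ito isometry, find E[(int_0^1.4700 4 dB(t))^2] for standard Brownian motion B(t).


By Ito isometry: E[(int f dB)^2] = int f^2 dt
= 4^2 * 1.4700
= 16 * 1.4700 = 23.5200

23.5200


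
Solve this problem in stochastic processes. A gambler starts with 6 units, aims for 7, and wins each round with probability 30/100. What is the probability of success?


Gambler's ruin formula:
r = q/p = 0.7000/0.3000 = 2.3333
P(win) = (1 - r^i)/(1 - r^N)
= (1 - 2.3333^6)/(1 - 2.3333^7)
= 0.4270

0.4270


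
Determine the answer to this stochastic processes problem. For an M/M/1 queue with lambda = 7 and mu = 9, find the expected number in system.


rho = 7/9 = 0.7778
L = rho/(1-rho)
= 0.7778/0.2222
= 3.5000

3.5000


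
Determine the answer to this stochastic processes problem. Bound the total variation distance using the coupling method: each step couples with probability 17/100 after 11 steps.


TV distance bound <= (1-delta)^n
= (1 - 0.1700)^11
= 0.8300^11
= 0.1288

0.1288


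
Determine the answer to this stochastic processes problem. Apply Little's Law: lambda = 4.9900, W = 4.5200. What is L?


Little's Law: L = lambda * W
= 4.9900 * 4.5200
= 22.5548

22.5548


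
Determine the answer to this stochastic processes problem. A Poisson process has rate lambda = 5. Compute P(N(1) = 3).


P(N(t)=k) = (lambda*t)^k * exp(-lambda*t) / k!
lambda*t = 5
= 5^3 * exp(-5) / 3!
= 125 * 0.0067 / 6
= 0.1404

0.1404


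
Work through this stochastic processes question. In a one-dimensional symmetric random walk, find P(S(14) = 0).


P(S(14) = 0) = C(14,7) / 4^7
= 3432 / 16384
= 0.2095

0.2095


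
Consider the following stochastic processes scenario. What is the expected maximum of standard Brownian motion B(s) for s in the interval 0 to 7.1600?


E(max B(s)) = sqrt(2t/pi)
= sqrt(2*7.1600/pi)
= sqrt(4.5582)
= 2.1350

2.1350


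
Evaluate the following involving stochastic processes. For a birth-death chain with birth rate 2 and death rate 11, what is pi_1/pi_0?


For birth-death process, pi_n/pi_0 = (lambda/mu)^n
= (2/11)^1
= 0.1818

0.1818


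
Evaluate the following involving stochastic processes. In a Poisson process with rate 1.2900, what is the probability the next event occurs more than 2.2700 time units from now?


P(X > t) = exp(-lambda * t)
= exp(-1.2900 * 2.2700)
= exp(-2.9283) = 0.0535

0.0535


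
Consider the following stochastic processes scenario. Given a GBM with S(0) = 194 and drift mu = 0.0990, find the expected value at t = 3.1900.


E[S(t)] = S(0) * exp(mu * t)
= 194 * exp(0.0990 * 3.1900)
= 194 * 1.3714
= 266.0457

266.0457


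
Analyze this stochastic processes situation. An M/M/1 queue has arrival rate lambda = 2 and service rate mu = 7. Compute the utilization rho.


rho = lambda/mu
= 2/7
= 0.2857

0.2857


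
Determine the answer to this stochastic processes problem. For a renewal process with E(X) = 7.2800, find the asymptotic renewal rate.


Long-run renewal rate = 1/E(X)
= 1/7.2800
= 0.1374

0.1374


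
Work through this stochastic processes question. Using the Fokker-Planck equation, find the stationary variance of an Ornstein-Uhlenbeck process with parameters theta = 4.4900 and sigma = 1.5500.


Stationary variance = sigma^2 / (2*theta)
= 1.5500^2 / (2*4.4900)
= 2.4025 / 8.9800
= 0.2675

0.2675


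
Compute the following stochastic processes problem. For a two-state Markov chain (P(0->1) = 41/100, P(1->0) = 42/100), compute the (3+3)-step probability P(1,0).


P^6 = P^3 * P^3
Computing via matrix multiplication of the transition matrix.
Entry (1,0) of P^6 = 0.5060

0.5060


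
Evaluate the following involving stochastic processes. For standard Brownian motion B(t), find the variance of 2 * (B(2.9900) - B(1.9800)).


Var(alpha*(B(t)-B(s))) = alpha^2 * (t-s)
= 2^2 * (2.9900 - 1.9800)
= 4 * 1.0100
= 4.0400

4.0400


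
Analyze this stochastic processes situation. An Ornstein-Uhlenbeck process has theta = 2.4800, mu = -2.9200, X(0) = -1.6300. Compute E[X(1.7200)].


E[X(t)] = mu + (X(0) - mu)*exp(-theta*t)
= -2.9200 + (-1.6300 - -2.9200)*exp(-2.4800*1.7200)
= -2.9200 + 1.2900 * 0.0140
= -2.9019

-2.9019


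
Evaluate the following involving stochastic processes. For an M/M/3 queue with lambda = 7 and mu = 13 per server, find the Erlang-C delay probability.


a = lambda/mu = 0.5385
rho = a/c = 0.1795
Erlang-C formula applied:
C(c,a) = 0.0185

0.0185


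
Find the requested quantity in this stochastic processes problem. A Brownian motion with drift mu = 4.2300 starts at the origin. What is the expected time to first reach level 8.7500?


Expected first passage time = a/mu
= 8.7500/4.2300
= 2.0686

2.0686


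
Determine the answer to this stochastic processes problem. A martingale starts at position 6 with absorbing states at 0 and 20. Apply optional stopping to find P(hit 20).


By optional stopping theorem: E(M at tau) = M(0) = 6
P(hit 20)*20 + P(hit 0)*0 = 6
P(hit 20) = (6 - 0)/(20 - 0) = 3/10 = 0.3000

0.3000


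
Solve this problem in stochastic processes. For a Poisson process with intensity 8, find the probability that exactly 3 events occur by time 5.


P(N(t)=k) = (lambda*t)^k * exp(-lambda*t) / k!
lambda*t = 40
= 40^3 * exp(-40) / 3!
= 64000 * 4.2484e-18 / 6
= 4.5316e-14

4.5316e-14


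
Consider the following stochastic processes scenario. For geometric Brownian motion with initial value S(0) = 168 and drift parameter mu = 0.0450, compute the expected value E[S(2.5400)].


E[S(t)] = S(0) * exp(mu * t)
= 168 * exp(0.0450 * 2.5400)
= 168 * 1.1211
= 188.3429

188.3429


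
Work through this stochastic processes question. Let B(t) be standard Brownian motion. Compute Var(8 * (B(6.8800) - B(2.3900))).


Var(alpha*(B(t)-B(s))) = alpha^2 * (t-s)
= 8^2 * (6.8800 - 2.3900)
= 64 * 4.4900
= 287.3600

287.3600


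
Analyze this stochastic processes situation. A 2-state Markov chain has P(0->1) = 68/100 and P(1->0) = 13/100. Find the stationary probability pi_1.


Stationary distribution: pi_0 = p10/(p01+p10), pi_1 = p01/(p01+p10)
p01 = 0.6800, p10 = 0.1300
pi_1 = 0.8395

0.8395


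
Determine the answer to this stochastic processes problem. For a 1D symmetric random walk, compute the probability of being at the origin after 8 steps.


P(S(8) = 0) = C(8,4) / 4^4
= 70 / 256
= 0.2734

0.2734


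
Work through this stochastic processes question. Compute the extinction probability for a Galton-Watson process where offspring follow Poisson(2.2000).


Since mu = 2.2000 > 1, extinction prob q < 1.
Solve s = exp(mu*(s-1)) iteratively.
q = 0.1563

0.1563


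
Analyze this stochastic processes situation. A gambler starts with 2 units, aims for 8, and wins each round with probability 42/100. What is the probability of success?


Gambler's ruin formula:
r = q/p = 0.5800/0.4200 = 1.3810
P(win) = (1 - r^i)/(1 - r^N)
= (1 - 1.3810^2)/(1 - 1.3810^8)
= 0.0742

0.0742


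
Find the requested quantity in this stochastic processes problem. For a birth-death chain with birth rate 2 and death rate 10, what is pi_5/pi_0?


For birth-death process, pi_n/pi_0 = (lambda/mu)^n
= (2/10)^5
= 3.2000e-04

3.2000e-04


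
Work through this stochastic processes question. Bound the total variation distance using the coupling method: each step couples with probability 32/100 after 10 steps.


TV distance bound <= (1-delta)^n
= (1 - 0.3200)^10
= 0.6800^10
= 0.0211

0.0211


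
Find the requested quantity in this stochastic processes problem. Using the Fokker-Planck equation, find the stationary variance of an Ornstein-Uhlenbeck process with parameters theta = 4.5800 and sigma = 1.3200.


Stationary variance = sigma^2 / (2*theta)
= 1.3200^2 / (2*4.5800)
= 1.7424 / 9.1600
= 0.1902

0.1902


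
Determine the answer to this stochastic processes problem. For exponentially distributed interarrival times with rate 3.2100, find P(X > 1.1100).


P(X > t) = exp(-lambda * t)
= exp(-3.2100 * 1.1100)
= exp(-3.5631) = 0.0284

0.0284


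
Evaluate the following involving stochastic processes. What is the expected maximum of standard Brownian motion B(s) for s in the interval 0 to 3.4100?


E(max B(s)) = sqrt(2t/pi)
= sqrt(2*3.4100/pi)
= sqrt(2.1709)
= 1.4734

1.4734


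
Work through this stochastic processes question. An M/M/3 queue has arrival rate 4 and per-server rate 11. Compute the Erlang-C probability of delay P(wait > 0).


a = lambda/mu = 0.3636
rho = a/c = 0.1212
Erlang-C formula applied:
C(c,a) = 0.0063

0.0063


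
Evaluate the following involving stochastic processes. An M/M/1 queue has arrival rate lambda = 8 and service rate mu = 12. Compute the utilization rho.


rho = lambda/mu
= 8/12
= 0.6667

0.6667


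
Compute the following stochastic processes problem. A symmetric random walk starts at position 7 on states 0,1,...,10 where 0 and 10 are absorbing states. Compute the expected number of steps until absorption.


For symmetric RW on 0,...,N with absorbing barriers, E(i) = i*(N-i)
E(7) = 7 * 3 = 21

21


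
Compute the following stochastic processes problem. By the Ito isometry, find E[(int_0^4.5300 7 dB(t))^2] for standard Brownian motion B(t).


By Ito isometry: E[(int f dB)^2] = int f^2 dt
= 7^2 * 4.5300
= 49 * 4.5300 = 221.9700

221.9700


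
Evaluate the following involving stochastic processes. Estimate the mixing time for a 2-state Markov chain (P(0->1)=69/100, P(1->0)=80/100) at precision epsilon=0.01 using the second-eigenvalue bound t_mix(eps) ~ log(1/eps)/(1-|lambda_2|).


lambda_2 = |1 - p01 - p10| = |1 - 0.6900 - 0.8000| = 0.4900
t_mix ~ log(1/eps)/(1 - |lambda_2|)
= log(100)/(1 - 0.4900) = 4.6052/0.5100
= 9.0297

9.0297


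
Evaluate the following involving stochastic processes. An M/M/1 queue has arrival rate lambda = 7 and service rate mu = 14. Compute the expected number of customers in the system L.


rho = 7/14 = 0.5000
L = rho/(1-rho)
= 0.5000/0.5000
= 1.0000

1.0000


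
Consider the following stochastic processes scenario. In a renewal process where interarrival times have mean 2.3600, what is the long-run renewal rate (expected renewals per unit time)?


Long-run renewal rate = 1/E(X)
= 1/2.3600
= 0.4237

0.4237


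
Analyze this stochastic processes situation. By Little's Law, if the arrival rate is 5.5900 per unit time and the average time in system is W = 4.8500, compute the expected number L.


Little's Law: L = lambda * W
= 5.5900 * 4.8500
= 27.1115

27.1115


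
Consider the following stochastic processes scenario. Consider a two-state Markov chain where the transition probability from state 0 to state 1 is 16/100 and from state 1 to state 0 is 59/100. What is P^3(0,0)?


Computing P^3 by matrix multiplication.
P = [[0.8400, 0.1600], [0.5900, 0.4100]]
After raising P to the power 3:
P^3(0,0) = 0.7900

0.7900


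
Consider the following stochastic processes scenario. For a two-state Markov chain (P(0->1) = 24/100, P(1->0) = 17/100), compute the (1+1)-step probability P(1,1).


P^2 = P^1 * P^1
Computing via matrix multiplication of the transition matrix.
Entry (1,1) of P^2 = 0.7297

0.7297


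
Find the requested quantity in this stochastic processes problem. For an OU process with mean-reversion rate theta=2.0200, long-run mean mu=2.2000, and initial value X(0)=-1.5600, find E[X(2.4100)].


E[X(t)] = mu + (X(0) - mu)*exp(-theta*t)
= 2.2000 + (-1.5600 - 2.2000)*exp(-2.0200*2.4100)
= 2.2000 + -3.7600 * 0.0077
= 2.1711

2.1711


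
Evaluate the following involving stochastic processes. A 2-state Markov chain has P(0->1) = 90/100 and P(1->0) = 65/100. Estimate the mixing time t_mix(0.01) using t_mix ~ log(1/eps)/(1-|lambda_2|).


lambda_2 = |1 - p01 - p10| = |1 - 0.9000 - 0.6500| = 0.5500
t_mix ~ log(1/eps)/(1 - |lambda_2|)
= log(100)/(1 - 0.5500) = 4.6052/0.4500
= 10.2337

10.2337


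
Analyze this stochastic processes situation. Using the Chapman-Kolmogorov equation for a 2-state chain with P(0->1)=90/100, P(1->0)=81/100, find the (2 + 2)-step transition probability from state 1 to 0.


P^4 = P^2 * P^2
Computing via matrix multiplication of the transition matrix.
Entry (1,0) of P^4 = 0.3533

0.3533


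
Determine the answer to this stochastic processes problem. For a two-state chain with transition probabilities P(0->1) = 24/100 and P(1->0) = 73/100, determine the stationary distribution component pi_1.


Stationary distribution: pi_0 = p10/(p01+p10), pi_1 = p01/(p01+p10)
p01 = 0.2400, p10 = 0.7300
pi_1 = 0.2474

0.2474


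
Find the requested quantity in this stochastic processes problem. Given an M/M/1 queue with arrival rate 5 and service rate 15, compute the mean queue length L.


rho = 5/15 = 0.3333
L = rho/(1-rho)
= 0.3333/0.6667
= 0.5000

0.5000


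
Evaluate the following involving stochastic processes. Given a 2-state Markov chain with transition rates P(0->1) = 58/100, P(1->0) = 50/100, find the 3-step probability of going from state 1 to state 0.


Computing P^3 by matrix multiplication.
P = [[0.4200, 0.5800], [0.5000, 0.5000]]
After raising P to the power 3:
P^3(1,0) = 0.4632

0.4632


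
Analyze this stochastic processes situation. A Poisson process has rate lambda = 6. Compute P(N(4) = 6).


P(N(t)=k) = (lambda*t)^k * exp(-lambda*t) / k!
lambda*t = 24
= 24^6 * exp(-24) / 6!
= 191102976 * 3.7751e-11 / 720
= 1.0020e-05

1.0020e-05


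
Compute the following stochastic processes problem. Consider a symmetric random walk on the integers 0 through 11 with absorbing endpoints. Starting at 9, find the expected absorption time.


For symmetric RW on 0,...,N with absorbing barriers, E(i) = i*(N-i)
E(9) = 9 * 2 = 18

18


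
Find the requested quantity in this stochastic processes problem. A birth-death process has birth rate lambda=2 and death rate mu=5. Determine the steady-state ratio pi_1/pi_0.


For birth-death process, pi_n/pi_0 = (lambda/mu)^n
= (2/5)^1
= 0.4000

0.4000


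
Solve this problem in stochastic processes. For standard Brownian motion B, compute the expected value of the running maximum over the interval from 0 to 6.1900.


E(max B(s)) = sqrt(2t/pi)
= sqrt(2*6.1900/pi)
= sqrt(3.9407)
= 1.9851

1.9851


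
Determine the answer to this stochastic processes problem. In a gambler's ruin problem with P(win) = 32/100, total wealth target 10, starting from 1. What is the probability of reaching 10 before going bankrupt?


Gambler's ruin formula:
r = q/p = 0.6800/0.3200 = 2.1250
P(win) = (1 - r^i)/(1 - r^N)
= (1 - 2.1250^1)/(1 - 2.1250^10)
= 5.9951e-04

5.9951e-04


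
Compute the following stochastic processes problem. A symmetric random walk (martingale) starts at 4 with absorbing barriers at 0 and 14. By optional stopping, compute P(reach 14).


By optional stopping theorem: E(M at tau) = M(0) = 4
P(hit 14)*14 + P(hit 0)*0 = 4
P(hit 14) = (4 - 0)/(14 - 0) = 2/7 = 0.2857

0.2857


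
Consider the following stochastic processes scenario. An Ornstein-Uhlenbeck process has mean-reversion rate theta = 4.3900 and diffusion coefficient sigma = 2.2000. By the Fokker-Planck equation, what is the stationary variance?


Stationary variance = sigma^2 / (2*theta)
= 2.2000^2 / (2*4.3900)
= 4.8400 / 8.7800
= 0.5513

0.5513


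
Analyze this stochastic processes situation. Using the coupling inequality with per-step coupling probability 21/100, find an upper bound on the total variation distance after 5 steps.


TV distance bound <= (1-delta)^n
= (1 - 0.2100)^5
= 0.7900^5
= 0.3077

0.3077


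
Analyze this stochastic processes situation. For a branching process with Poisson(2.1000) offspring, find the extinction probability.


Since mu = 2.1000 > 1, extinction prob q < 1.
Solve s = exp(mu*(s-1)) iteratively.
q = 0.1779

0.1779


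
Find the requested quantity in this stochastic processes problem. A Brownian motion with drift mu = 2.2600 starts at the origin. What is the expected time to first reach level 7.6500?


Expected first passage time = a/mu
= 7.6500/2.2600
= 3.3850

3.3850


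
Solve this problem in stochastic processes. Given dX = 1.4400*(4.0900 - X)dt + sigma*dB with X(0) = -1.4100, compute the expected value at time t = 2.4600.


E[X(t)] = mu + (X(0) - mu)*exp(-theta*t)
= 4.0900 + (-1.4100 - 4.0900)*exp(-1.4400*2.4600)
= 4.0900 + -5.5000 * 0.0289
= 3.9308

3.9308


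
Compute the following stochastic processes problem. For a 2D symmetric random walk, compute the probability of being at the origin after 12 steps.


P = C(12,6)^2 / 4^12
= 924^2 / 16777216
= 853776 / 16777216
= 0.0509

0.0509


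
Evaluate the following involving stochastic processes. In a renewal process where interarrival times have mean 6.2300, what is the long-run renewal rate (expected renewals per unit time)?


Long-run renewal rate = 1/E(X)
= 1/6.2300
= 0.1605

0.1605


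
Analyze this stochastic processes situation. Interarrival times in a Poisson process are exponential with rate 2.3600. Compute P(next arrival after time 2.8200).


P(X > t) = exp(-lambda * t)
= exp(-2.3600 * 2.8200)
= exp(-6.6552) = 0.0013

0.0013


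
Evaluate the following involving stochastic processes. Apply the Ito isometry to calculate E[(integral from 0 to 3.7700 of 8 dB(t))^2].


By Ito isometry: E[(int f dB)^2] = int f^2 dt
= 8^2 * 3.7700
= 64 * 3.7700 = 241.2800

241.2800


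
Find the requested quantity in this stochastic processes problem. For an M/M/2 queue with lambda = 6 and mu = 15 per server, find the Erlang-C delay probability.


a = lambda/mu = 0.4000
rho = a/c = 0.2000
Erlang-C formula applied:
C(c,a) = 0.0667

0.0667


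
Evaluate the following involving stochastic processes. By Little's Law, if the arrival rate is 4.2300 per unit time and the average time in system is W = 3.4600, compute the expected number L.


Little's Law: L = lambda * W
= 4.2300 * 3.4600
= 14.6358

14.6358


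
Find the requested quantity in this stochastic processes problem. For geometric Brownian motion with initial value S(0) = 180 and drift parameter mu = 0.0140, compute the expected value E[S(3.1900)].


E[S(t)] = S(0) * exp(mu * t)
= 180 * exp(0.0140 * 3.1900)
= 180 * 1.0457
= 188.2210

188.2210


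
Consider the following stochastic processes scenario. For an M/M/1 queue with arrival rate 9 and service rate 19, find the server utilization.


rho = lambda/mu
= 9/19
= 0.4737

0.4737


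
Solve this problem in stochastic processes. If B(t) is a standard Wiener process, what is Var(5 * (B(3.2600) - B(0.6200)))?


Var(alpha*(B(t)-B(s))) = alpha^2 * (t-s)
= 5^2 * (3.2600 - 0.6200)
= 25 * 2.6400
= 66.0000

66.0000


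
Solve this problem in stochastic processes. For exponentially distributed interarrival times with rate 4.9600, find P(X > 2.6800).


P(X > t) = exp(-lambda * t)
= exp(-4.9600 * 2.6800)
= exp(-13.2928) = 1.6866e-06

1.6866e-06


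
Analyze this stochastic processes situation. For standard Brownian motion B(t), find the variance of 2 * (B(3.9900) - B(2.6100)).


Var(alpha*(B(t)-B(s))) = alpha^2 * (t-s)
= 2^2 * (3.9900 - 2.6100)
= 4 * 1.3800
= 5.5200

5.5200


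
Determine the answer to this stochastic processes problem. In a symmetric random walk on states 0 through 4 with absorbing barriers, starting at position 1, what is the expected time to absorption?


For symmetric RW on 0,...,N with absorbing barriers, E(i) = i*(N-i)
E(1) = 1 * 3 = 3

3


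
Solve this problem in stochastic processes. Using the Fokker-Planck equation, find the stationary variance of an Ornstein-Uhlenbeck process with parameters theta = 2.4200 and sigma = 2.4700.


Stationary variance = sigma^2 / (2*theta)
= 2.4700^2 / (2*2.4200)
= 6.1009 / 4.8400
= 1.2605

1.2605


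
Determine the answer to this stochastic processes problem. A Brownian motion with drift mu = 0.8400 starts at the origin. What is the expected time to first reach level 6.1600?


Expected first passage time = a/mu
= 6.1600/0.8400
= 7.3333

7.3333


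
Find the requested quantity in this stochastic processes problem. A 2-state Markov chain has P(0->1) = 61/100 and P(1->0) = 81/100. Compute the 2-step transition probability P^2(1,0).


Computing P^2 by matrix multiplication.
P = [[0.3900, 0.6100], [0.8100, 0.1900]]
After raising P to the power 2:
P^2(1,0) = 0.4698

0.4698


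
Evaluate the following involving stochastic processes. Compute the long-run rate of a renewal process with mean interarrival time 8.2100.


Long-run renewal rate = 1/E(X)
= 1/8.2100
= 0.1218

0.1218


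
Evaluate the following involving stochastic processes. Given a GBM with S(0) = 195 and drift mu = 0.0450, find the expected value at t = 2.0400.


E[S(t)] = S(0) * exp(mu * t)
= 195 * exp(0.0450 * 2.0400)
= 195 * 1.0961
= 213.7484

213.7484


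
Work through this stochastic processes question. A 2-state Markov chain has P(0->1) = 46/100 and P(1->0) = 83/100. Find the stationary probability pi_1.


Stationary distribution: pi_0 = p10/(p01+p10), pi_1 = p01/(p01+p10)
p01 = 0.4600, p10 = 0.8300
pi_1 = 0.3566

0.3566


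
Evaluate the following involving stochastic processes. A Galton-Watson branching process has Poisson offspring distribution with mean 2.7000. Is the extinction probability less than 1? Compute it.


Since mu = 2.7000 > 1, extinction prob q < 1.
Solve s = exp(mu*(s-1)) iteratively.
q = 0.0844

0.0844


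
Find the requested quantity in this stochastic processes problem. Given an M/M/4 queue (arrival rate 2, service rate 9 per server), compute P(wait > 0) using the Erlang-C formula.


a = lambda/mu = 0.2222
rho = a/c = 0.0556
Erlang-C formula applied:
C(c,a) = 8.6149e-05

8.6149e-05


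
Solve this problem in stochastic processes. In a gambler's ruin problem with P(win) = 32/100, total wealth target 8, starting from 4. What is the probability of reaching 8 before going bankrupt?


Gambler's ruin formula:
r = q/p = 0.6800/0.3200 = 2.1250
P(win) = (1 - r^i)/(1 - r^N)
= (1 - 2.1250^4)/(1 - 2.1250^8)
= 0.0467

0.0467


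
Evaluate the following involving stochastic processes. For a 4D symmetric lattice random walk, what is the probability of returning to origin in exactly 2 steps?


P(return in 2 steps) = P(reverse first step) = 1/(2d)
= 1/8
= 0.1250

0.1250


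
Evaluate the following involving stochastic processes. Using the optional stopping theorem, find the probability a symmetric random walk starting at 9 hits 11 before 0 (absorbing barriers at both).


By optional stopping theorem: E(M at tau) = M(0) = 9
P(hit 11)*11 + P(hit 0)*0 = 9
P(hit 11) = (9 - 0)/(11 - 0) = 9/11 = 0.8182

0.8182
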